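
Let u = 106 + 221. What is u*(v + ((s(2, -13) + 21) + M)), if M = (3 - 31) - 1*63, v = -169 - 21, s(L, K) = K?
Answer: -89271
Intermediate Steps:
v = -190
M = -91 (M = -28 - 63 = -91)
u = 327
u*(v + ((s(2, -13) + 21) + M)) = 327*(-190 + ((-13 + 21) - 91)) = 327*(-190 + (8 - 91)) = 327*(-190 - 83) = 327*(-273) = -89271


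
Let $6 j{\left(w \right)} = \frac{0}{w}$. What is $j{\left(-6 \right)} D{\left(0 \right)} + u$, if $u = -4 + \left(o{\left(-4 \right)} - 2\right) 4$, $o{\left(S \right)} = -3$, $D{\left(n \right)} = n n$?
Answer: $-24$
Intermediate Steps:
$j{\left(w \right)} = 0$ ($j{\left(w \right)} = \frac{0 \frac{1}{w}}{6} = \frac{1}{6} \cdot 0 = 0$)
$D{\left(n \right)} = n^{2}$
$u = -24$ ($u = -4 + \left(-3 - 2\right) 4 = -4 - 20 = -24$)
$j{\left(-6 \right)} D{\left(0 \right)} + u = 0 \cdot 0^{2} - 24 = 0 \cdot 0 - 24 = 0 - 24 = -24$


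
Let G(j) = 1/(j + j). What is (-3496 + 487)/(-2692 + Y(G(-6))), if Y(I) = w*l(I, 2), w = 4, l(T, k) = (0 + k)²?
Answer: 1003/892 ≈ 1.1244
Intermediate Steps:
l(T, k) = k²
G(j) = 1/(2*j)
Y(I) = 16 (Y(I) = 4*2² = 4*4 = 16)
(-3496 + 487)/(-2692 + Y(G(-6))) = (-3496 + 487)/(-2692 + 16) = -3009/(-2676) = -3009*(-1/2676) = 1003/892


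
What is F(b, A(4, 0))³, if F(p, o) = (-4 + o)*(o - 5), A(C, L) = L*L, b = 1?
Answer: 8000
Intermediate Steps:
A(C, L) = L²
F(p, o) = (-5 + o)*(-4 + o) (F(p, o) = (-4 + o)*(-5 + o) = (-5 + o)*(-4 + o))
F(b, A(4, 0))³ = (20 + (0²)² - 9*0²)³ = (20 + 0² - 9*0)³ = (20 + 0 + 0)³ = 20³ = 8000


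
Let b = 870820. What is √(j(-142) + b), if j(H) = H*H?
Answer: 2*√222746 ≈ 943.92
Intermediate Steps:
j(H) = H²
√(j(-142) + b) = √((-142)² + 870820) = √(20164 + 870820) = √890984 = 2*√222746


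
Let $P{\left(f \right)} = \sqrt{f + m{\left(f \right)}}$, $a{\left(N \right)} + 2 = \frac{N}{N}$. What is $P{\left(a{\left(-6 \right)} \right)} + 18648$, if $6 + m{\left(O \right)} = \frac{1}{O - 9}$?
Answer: $18648 + \frac{i \sqrt{710}}{10} \approx 18648.0 + 2.6646 i$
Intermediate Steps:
$m{\left(O \right)} = -6 + \frac{1}{-9 + O}$ ($m{\left(O \right)} = -6 + \frac{1}{O - 9} = -6 + \frac{1}{-9 + O}$)
$a{\left(N \right)} = -1$ ($a{\left(N \right)} = -2 + \frac{N}{N} = -2 + 1 = -1$)
$P{\left(f \right)} = \sqrt{f + \frac{55 - 6 f}{-9 + f}}$
$P{\left(a{\left(-6 \right)} \right)} + 18648 = \sqrt{\frac{55 + \left(-1\right)^{2} - -15}{-9 - 1}} + 18648 = \sqrt{\frac{55 + 1 + 15}{-10}} + 18648 = \sqrt{\left(- \frac{1}{10}\right) 71} + 18648 = \sqrt{- \frac{71}{10}} + 18648 = \frac{i \sqrt{710}}{10} + 18648 = 18648 + \frac{i \sqrt{710}}{10}$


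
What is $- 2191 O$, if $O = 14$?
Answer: $-30674$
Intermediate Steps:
$- 2191 O = \left(-2191\right) 14 = -30674$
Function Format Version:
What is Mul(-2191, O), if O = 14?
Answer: -30674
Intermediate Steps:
Mul(-2191, O) = Mul(-2191, 14) = -30674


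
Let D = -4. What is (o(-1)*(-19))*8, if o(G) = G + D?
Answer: 760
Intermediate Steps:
o(G) = -4 + G (o(G) = G - 4 = -4 + G)
(o(-1)*(-19))*8 = ((-4 - 1)*(-19))*8 = -5*(-19)*8 = 95*8 = 760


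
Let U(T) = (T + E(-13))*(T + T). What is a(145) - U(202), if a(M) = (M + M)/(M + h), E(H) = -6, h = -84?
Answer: -4829934/61 ≈ -79179.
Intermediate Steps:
a(M) = 2*M/(-84 + M) (a(M) = (M + M)/(M - 84) = (2*M)/(-84 + M) = 2*M/(-84 + M))
U(T) = 2*T*(-6 + T) (U(T) = (T - 6)*(T + T) = (-6 + T)*(2*T) = 2*T*(-6 + T))
a(145) - U(202) = 2*145/(-84 + 145) - 2*202*(-6 + 202) = 2*145/61 - 2*202*196 = 2*145*(1/61) - 1*79184 = 290/61 - 79184 = -4829934/61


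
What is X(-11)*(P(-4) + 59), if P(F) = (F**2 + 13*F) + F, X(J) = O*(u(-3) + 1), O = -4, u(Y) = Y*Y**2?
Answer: 1976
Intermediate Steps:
u(Y) = Y**3
X(J) = 104 (X(J) = -4*((-3)**3 + 1) = -4*(-27 + 1) = -4*(-26) = 104)
P(F) = F**2 + 14*F
X(-11)*(P(-4) + 59) = 104*(-4*(14 - 4) + 59) = 104*(-4*10 + 59) = 104*(-40 + 59) = 104*19 = 1976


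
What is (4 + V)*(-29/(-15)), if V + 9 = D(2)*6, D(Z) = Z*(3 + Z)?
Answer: 319/3 ≈ 106.33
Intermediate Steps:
V = 51 (V = -9 + (2*(3 + 2))*6 = -9 + (2*5)*6 = -9 + 10*6 = -9 + 60 = 51)
(4 + V)*(-29/(-15)) = (4 + 51)*(-29/(-15)) = 55*(-29*(-1/15)) = 55*(29/15) = 319/3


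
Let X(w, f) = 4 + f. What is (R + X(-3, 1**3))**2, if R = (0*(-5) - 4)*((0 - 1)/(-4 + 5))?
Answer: 81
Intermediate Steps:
R = 4 (R = (0 - 4)*(-1/1) = -(-4) = -4*(-1) = 4)
(R + X(-3, 1**3))**2 = (4 + (4 + 1**3))**2 = (4 + (4 + 1))**2 = (4 + 5)**2 = 9**2 = 81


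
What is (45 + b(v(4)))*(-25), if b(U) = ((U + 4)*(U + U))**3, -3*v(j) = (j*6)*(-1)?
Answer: -176948325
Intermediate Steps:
v(j) = 2*j (v(j) = -j*6*(-1)/3 = -6*j*(-1)/3 = -(-2)*j = 2*j)
b(U) = 8*U**3*(4 + U)**3 (b(U) = ((4 + U)*(2*U))**3 = (2*U*(4 + U))**3 = 8*U**3*(4 + U)**3)
(45 + b(v(4)))*(-25) = (45 + 8*(2*4)**3*(4 + 2*4)**3)*(-25) = (45 + 8*8**3*(4 + 8)**3)*(-25) = (45 + 8*512*12**3)*(-25) = (45 + 8*512*1728)*(-25) = (45 + 7077888)*(-25) = 7077933*(-25) = -176948325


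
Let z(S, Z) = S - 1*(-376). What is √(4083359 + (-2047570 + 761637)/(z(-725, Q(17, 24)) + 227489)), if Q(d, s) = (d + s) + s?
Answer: √52667683039013695/113570 ≈ 2020.7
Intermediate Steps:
Q(d, s) = d + 2*s
z(S, Z) = 376 + S (z(S, Z) = S + 376 = 376 + S)
√(4083359 + (-2047570 + 761637)/(z(-725, Q(17, 24)) + 227489)) = √(4083359 + (-2047570 + 761637)/((376 - 725) + 227489)) = √(4083359 - 1285933/(-349 + 227489)) = √(4083359 - 1285933/227140) = √(927492877327/227140) = √52667683039013695/113570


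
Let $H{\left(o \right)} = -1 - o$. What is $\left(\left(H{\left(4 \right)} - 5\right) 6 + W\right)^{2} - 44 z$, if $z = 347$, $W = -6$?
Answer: $-10912$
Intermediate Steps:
$\left(\left(H{\left(4 \right)} - 5\right) 6 + W\right)^{2} - 44 z = \left(\left(\left(-1 - 4\right) - 5\right) 6 - 6\right)^{2} - 15268 = \left(\left(-5 - 5\right) 6 - 6\right)^{2} - 15268 = \left(\left(-10\right) 6 - 6\right)^{2} - 15268 = \left(-60 - 6\right)^{2} - 15268 = \left(-66\right)^{2} - 15268 = 4356 - 15268 = -10912$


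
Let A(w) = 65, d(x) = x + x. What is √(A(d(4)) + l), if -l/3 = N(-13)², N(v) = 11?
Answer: I*√298 ≈ 17.263*I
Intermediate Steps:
d(x) = 2*x
l = -363 (l = -3*11² = -3*121 = -363)
√(A(d(4)) + l) = √(65 - 363) = √(-298) = I*√298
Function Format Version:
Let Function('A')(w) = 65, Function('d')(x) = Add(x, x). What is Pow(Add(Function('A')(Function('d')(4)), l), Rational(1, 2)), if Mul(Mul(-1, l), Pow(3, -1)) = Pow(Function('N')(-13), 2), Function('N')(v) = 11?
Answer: Mul(I, Pow(298, Rational(1, 2))) ≈ Mul(17.263, I)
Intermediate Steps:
Function('d')(x) = Mul(2, x)
l = -363 (l = Mul(-3, Pow(11, 2)) = Mul(-3, 121) = -363)
Pow(Add(Function('A')(Function('d')(4)), l), Rational(1, 2)) = Pow(Add(65, -363), Rational(1, 2)) = Pow(-298, Rational(1, 2)) = Mul(I, Pow(298, Rational(1, 2)))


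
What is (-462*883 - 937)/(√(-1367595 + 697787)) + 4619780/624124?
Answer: 1154945/156031 + 408883*I*√41863/167452 ≈ 7.402 + 499.6*I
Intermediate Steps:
(-462*883 - 937)/(√(-1367595 + 697787)) + 4619780/624124 = (-407946 - 937)/(√(-669808)) + 4619780*(1/624124) = -408883*(-I*√41863/167452) + 1154945/156031 = -(-408883)*I*√41863/167452 + 1154945/156031 = 408883*I*√41863/167452 + 1154945/156031 = 1154945/156031 + 408883*I*√41863/167452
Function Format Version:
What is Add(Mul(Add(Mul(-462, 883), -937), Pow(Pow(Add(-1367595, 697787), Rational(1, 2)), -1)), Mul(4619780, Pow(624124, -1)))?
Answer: Add(Rational(1154945, 156031), Mul(Rational(408883, 167452), I, Pow(41863, Rational(1, 2)))) ≈ Add(7.4020, Mul(499.60, I))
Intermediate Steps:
Add(Mul(Add(Mul(-462, 883), -937), Pow(Pow(Add(-1367595, 697787), Rational(1, 2)), -1)), Mul(4619780, Pow(624124, -1))) = Add(Mul(Add(-407946, -937), Pow(Pow(-669808, Rational(1, 2)), -1)), Mul(4619780, Rational(1, 624124))) = Add(Mul(-408883, Pow(Mul(4, I, Pow(41863, Rational(1, 2))), -1)), Rational(1154945, 156031)) = Add(Mul(-408883, Mul(Rational(-1, 167452), I, Pow(41863, Rational(1, 2)))), Rational(1154945, 156031)) = Add(Mul(Rational(408883, 167452), I, Pow(41863, Rational(1, 2))), Rational(1154945, 156031)) = Add(Rational(1154945, 156031), Mul(Rational(408883, 167452), I, Pow(41863, Rational(1, 2))))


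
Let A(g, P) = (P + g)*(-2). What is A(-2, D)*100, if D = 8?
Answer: -1200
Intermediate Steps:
A(g, P) = -2*P - 2*g
A(-2, D)*100 = (-2*8 - 2*(-2))*100 = (-16 + 4)*100 = -12*100 = -1200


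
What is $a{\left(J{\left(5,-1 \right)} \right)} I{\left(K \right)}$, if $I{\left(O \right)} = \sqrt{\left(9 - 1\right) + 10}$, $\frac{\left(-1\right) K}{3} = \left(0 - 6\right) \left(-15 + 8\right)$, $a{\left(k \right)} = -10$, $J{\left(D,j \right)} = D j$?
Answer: $- 30 \sqrt{2} \approx -42.426$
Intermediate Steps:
$K = -126$ ($K = - 3 \left(0 - 6\right) \left(-15 + 8\right) = - 3 \left(\left(-6\right) \left(-7\right)\right) = \left(-3\right) 42 = -126$)
$I{\left(O \right)} = 3 \sqrt{2}$ ($I{\left(O \right)} = \sqrt{\left(9 - 1\right) + 10} = \sqrt{8 + 10} = \sqrt{18} = 3 \sqrt{2}$)
$a{\left(J{\left(5,-1 \right)} \right)} I{\left(K \right)} = - 10 \cdot 3 \sqrt{2} = - 30 \sqrt{2}$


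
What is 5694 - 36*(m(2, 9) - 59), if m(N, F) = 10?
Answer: 7458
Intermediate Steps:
5694 - 36*(m(2, 9) - 59) = 5694 - 36*(10 - 59) = 5694 - 36*(-49) = 5694 - 1*(-1764) = 5694 + 1764 = 7458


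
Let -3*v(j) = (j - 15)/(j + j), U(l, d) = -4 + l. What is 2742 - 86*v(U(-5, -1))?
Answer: 25022/9 ≈ 2780.2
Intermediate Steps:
v(j) = -(-15 + j)/(6*j) (v(j) = -(j - 15)/(3*(j + j)) = -(-15 + j)/(3*(2*j)) = -(-15 + j)*1/(2*j)/3 = -(-15 + j)/(6*j))
2742 - 86*v(U(-5, -1)) = 2742 - 86*(15 - (-4 - 5))/(6*(-4 - 5)) = 2742 - 86*(1/6)*(15 - 1*(-9))/(-9) = 2742 - 86*(1/6)*(-1/9)*(15 + 9) = 2742 - 86*(1/6)*(-1/9)*24 = 2742 - 86*(-4)/9 = 2742 - 1*(-344/9) = 2742 + 344/9 = 25022/9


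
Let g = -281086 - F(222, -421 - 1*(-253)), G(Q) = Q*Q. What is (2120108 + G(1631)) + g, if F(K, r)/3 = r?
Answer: 4499687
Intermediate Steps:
F(K, r) = 3*r
G(Q) = Q²
g = -280582 (g = -281086 - 3*(-421 - 1*(-253)) = -281086 - 3*(-421 + 253) = -281086 - 3*(-168) = -281086 - 1*(-504) = -281086 + 504 = -280582)
(2120108 + G(1631)) + g = (2120108 + 1631²) - 280582 = (2120108 + 2660161) - 280582 = 4780269 - 280582 = 4499687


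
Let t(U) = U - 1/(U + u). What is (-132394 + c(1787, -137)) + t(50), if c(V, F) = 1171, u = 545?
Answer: -78047936/595 ≈ -1.3117e+5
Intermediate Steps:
t(U) = U - 1/(545 + U) (t(U) = U - 1/(U + 545) = U - 1/(545 + U))
(-132394 + c(1787, -137)) + t(50) = (-132394 + 1171) + (-1 + 50² + 545*50)/(545 + 50) = -131223 + (-1 + 2500 + 27250)/595 = -131223 + (1/595)*29749 = -131223 + 29749/595 = -78047936/595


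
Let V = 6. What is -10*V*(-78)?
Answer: 4680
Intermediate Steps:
-10*V*(-78) = -60*(-78) = -10*(-468) = 4680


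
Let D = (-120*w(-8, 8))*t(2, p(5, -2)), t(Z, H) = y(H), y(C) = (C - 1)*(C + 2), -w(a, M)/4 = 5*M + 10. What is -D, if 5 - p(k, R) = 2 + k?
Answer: 0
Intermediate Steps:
p(k, R) = 3 - k (p(k, R) = 5 - (2 + k) = 5 + (-2 - k) = 3 - k)
w(a, M) = -40 - 20*M (w(a, M) = -4*(5*M + 10) = -4*(10 + 5*M) = -40 - 20*M)
y(C) = (-1 + C)*(2 + C)
t(Z, H) = -2 + H + H²
D = 0 (D = (-120*(-40 - 20*8))*(-2 + (3 - 1*5) + (3 - 1*5)²) = (-120*(-40 - 160))*(-2 + (3 - 5) + (3 - 5)²) = (-120*(-200))*(-2 - 2 + (-2)²) = 24000*(-2 - 2 + 4) = 24000*0 = 0)
-D = -1*0 = 0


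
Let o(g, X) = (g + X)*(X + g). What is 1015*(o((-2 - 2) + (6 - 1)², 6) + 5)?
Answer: 745010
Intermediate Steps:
o(g, X) = (X + g)² (o(g, X) = (X + g)*(X + g) = (X + g)²)
1015*(o((-2 - 2) + (6 - 1)², 6) + 5) = 1015*((6 + ((-2 - 2) + (6 - 1)²))² + 5) = 1015*((6 + (-4 + 5²))² + 5) = 1015*((6 + (-4 + 25))² + 5) = 1015*((6 + 21)² + 5) = 1015*(27² + 5) = 1015*(729 + 5) = 1015*734 = 745010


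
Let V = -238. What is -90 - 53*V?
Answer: 12524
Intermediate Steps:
-90 - 53*V = -90 - 53*(-238) = -90 + 12614 = 12524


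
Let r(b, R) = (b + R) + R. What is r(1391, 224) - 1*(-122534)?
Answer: 124373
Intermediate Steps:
r(b, R) = b + 2*R (r(b, R) = (R + b) + R = b + 2*R)
r(1391, 224) - 1*(-122534) = (1391 + 2*224) - 1*(-122534) = (1391 + 448) + 122534 = 1839 + 122534 = 124373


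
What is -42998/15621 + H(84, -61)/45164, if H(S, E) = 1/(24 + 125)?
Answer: -289352273507/105120519756 ≈ -2.7526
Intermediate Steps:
H(S, E) = 1/149
-42998/15621 + H(84, -61)/45164 = -42998/15621 + (1/149)/45164 = -42998*1/15621 + (1/149)*(1/45164) = -42998/15621 + 1/6729436 = -289352273507/105120519756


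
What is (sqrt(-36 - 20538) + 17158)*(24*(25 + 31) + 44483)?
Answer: 786299666 + 412443*I*sqrt(254) ≈ 7.863e+8 + 6.5733e+6*I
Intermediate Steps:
(sqrt(-36 - 20538) + 17158)*(24*(25 + 31) + 44483) = (sqrt(-20574) + 17158)*(24*56 + 44483) = (9*I*sqrt(254) + 17158)*(1344 + 44483) = (17158 + 9*I*sqrt(254))*45827 = 786299666 + 412443*I*sqrt(254)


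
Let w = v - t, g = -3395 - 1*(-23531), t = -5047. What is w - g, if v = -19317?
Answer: -34406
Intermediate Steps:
g = 20136 (g = -3395 + 23531 = 20136)
w = -14270 (w = -19317 - 1*(-5047) = -19317 + 5047 = -14270)
w - g = -14270 - 1*20136 = -14270 - 20136 = -34406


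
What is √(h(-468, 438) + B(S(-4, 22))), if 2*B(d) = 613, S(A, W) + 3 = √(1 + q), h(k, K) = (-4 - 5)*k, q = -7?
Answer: √18074/2 ≈ 67.220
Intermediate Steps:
h(k, K) = -9*k
S(A, W) = -3 + I*√6 (S(A, W) = -3 + √(1 - 7) = -3 + √(-6) = -3 + I*√6)
B(d) = 613/2 (B(d) = (½)*613 = 613/2)
√(h(-468, 438) + B(S(-4, 22))) = √(-9*(-468) + 613/2) = √(4212 + 613/2) = √(9037/2) = √18074/2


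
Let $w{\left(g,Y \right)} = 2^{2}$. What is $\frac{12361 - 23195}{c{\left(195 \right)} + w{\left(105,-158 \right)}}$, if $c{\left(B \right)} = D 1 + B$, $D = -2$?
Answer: $- \frac{10834}{197} \approx -54.995$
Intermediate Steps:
$c{\left(B \right)} = -2 + B$ ($c{\left(B \right)} = \left(-2\right) 1 + B = -2 + B$)
$w{\left(g,Y \right)} = 4$
$\frac{12361 - 23195}{c{\left(195 \right)} + w{\left(105,-158 \right)}} = \frac{12361 - 23195}{\left(-2 + 195\right) + 4} = - \frac{10834}{193 + 4} = - \frac{10834}{197}$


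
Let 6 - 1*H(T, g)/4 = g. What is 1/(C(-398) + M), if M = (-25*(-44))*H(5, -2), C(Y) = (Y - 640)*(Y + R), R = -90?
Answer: 1/541744 ≈ 1.8459e-6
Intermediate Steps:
H(T, g) = 24 - 4*g
C(Y) = (-640 + Y)*(-90 + Y) (C(Y) = (Y - 640)*(Y - 90) = (-640 + Y)*(-90 + Y))
M = 35200 (M = (-25*(-44))*(24 - 4*(-2)) = 1100*(24 + 8) = 1100*32 = 35200)
1/(C(-398) + M) = 1/((57600 + (-398)**2 - 730*(-398)) + 35200) = 1/((57600 + 158404 + 290540) + 35200) = 1/(506544 + 35200) = 1/541744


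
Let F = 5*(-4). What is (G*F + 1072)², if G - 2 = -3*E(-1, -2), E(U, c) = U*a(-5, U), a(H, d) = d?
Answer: 1192464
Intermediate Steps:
F = -20
E(U, c) = U² (E(U, c) = U*U = U²)
G = -1 (G = 2 - 3*(-1)² = 2 - 3*1 = 2 - 3 = -1)
(G*F + 1072)² = (-1*(-20) + 1072)² = (20 + 1072)² = 1092² = 1192464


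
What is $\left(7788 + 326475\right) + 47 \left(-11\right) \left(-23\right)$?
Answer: $346154$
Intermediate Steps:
$\left(7788 + 326475\right) + 47 \left(-11\right) \left(-23\right) = 334263 - -11891 = 334263 + 11891 = 346154$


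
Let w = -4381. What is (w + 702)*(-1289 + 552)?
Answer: 2711423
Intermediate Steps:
(w + 702)*(-1289 + 552) = (-4381 + 702)*(-1289 + 552) = -3679*(-737) = 2711423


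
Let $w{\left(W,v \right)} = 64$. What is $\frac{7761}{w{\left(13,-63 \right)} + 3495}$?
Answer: $\frac{7761}{3559} \approx 2.1807$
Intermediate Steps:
$\frac{7761}{w{\left(13,-63 \right)} + 3495} = \frac{7761}{64 + 3495} = \frac{7761}{3559}$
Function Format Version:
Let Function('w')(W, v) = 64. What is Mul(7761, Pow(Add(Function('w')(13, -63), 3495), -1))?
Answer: Rational(7761, 3559) ≈ 2.1807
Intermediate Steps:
Mul(7761, Pow(Add(Function('w')(13, -63), 3495), -1)) = Mul(7761, Pow(Add(64, 3495), -1)) = Mul(7761, Pow(3559, -1)) = Mul(7761, Rational(1, 3559)) = Rational(7761, 3559)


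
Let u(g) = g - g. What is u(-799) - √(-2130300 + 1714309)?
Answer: -I*√415991 ≈ -644.97*I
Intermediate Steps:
u(g) = 0
u(-799) - √(-2130300 + 1714309) = 0 - √(-2130300 + 1714309) = 0 - √(-415991) = 0 - I*√415991 = -I*√415991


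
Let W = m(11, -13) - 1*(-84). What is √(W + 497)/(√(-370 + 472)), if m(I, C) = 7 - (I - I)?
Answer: 7*√34/17 ≈ 2.4010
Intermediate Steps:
m(I, C) = 7 (m(I, C) = 7 - 1*0 = 7 + 0 = 7)
W = 91 (W = 7 - 1*(-84) = 7 + 84 = 91)
√(W + 497)/(√(-370 + 472)) = √(91 + 497)/(√(-370 + 472)) = √588/(√102) = (14*√3)*(√102/102) = 7*√34/17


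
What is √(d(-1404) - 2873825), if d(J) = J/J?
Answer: 4*I*√179614 ≈ 1695.2*I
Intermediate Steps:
d(J) = 1
√(d(-1404) - 2873825) = √(1 - 2873825) = √(-2873824) = 4*I*√179614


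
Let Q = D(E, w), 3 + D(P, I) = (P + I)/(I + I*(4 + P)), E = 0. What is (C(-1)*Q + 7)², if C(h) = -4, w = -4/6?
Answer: 8281/25 ≈ 331.24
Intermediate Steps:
w = -⅔ (w = -4*⅙ = -⅔ ≈ -0.66667)
D(P, I) = -3 + (I + P)/(I + I*(4 + P)) (D(P, I) = -3 + (P + I)/(I + I*(4 + P)) = -3 + (I + P)/(I + I*(4 + P)))
Q = -14/5 (Q = (0 - 14*(-⅔) - 3*(-⅔)*0)/((-⅔)*(5 + 0)) = -3/2*(0 + 28/3 + 0)/5 = -3/2*⅕*28/3 = -14/5 ≈ -2.8000)
(C(-1)*Q + 7)² = (-4*(-14/5) + 7)² = (56/5 + 7)² = (91/5)² = 8281/25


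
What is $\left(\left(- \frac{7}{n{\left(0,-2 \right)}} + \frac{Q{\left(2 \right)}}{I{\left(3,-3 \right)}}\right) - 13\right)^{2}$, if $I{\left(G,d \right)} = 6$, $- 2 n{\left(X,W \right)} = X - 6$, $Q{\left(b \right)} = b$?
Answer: $225$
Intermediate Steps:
$n{\left(X,W \right)} = 3 - \frac{X}{2}$ ($n{\left(X,W \right)} = - \frac{X - 6}{2} = - \frac{-6 + X}{2} = 3 - \frac{X}{2}$)
$\left(\left(- \frac{7}{n{\left(0,-2 \right)}} + \frac{Q{\left(2 \right)}}{I{\left(3,-3 \right)}}\right) - 13\right)^{2} = \left(\left(- \frac{7}{3 - 0} + \frac{2}{6}\right) - 13\right)^{2} = \left(\left(- \frac{7}{3 + 0} + 2 \cdot \frac{1}{6}\right) - 13\right)^{2} = \left(\left(- \frac{7}{3} + \frac{1}{3}\right) - 13\right)^{2} = \left(-2 - 13\right)^{2} = \left(-15\right)^{2} = 225$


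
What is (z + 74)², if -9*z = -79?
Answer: 555025/81 ≈ 6852.2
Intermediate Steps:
z = 79/9 (z = -⅑*(-79) = 79/9 ≈ 8.7778)
(z + 74)² = (79/9 + 74)² = (745/9)² = 555025/81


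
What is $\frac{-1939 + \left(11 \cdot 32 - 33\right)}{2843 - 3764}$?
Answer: $\frac{540}{307} \approx 1.759$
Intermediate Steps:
$\frac{-1939 + \left(11 \cdot 32 - 33\right)}{2843 - 3764} = \frac{-1939 + \left(352 - 33\right)}{-921} = \left(-1939 + 319\right) \left(- \frac{1}{921}\right) = \left(-1620\right) \left(- \frac{1}{921}\right) = \frac{540}{307}$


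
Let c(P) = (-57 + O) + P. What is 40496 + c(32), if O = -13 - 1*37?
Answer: 40421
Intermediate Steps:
O = -50 (O = -13 - 37 = -50)
c(P) = -107 + P (c(P) = (-57 - 50) + P = -107 + P)
40496 + c(32) = 40496 + (-107 + 32) = 40496 - 75 = 40421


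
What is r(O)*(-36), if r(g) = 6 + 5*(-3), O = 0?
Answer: 324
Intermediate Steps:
r(g) = -9 (r(g) = 6 - 15 = -9)
r(O)*(-36) = -9*(-36) = 324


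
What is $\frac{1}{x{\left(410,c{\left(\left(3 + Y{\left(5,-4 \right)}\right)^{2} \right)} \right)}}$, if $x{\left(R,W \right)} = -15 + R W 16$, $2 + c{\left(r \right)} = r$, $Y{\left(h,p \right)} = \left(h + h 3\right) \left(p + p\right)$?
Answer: $\frac{1}{161684305} \approx 6.1849 \cdot 10^{-9}$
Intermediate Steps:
$Y{\left(h,p \right)} = 8 h p$ ($Y{\left(h,p \right)} = \left(h + 3 h\right) 2 p = 4 h 2 p = 8 h p$)
$c{\left(r \right)} = -2 + r$
$x{\left(R,W \right)} = -15 + 16 R W$
$\frac{1}{x{\left(410,c{\left(\left(3 + Y{\left(5,-4 \right)}\right)^{2} \right)} \right)}} = \frac{1}{-15 + 16 \cdot 410 \left(-2 + \left(3 + 8 \cdot 5 \left(-4\right)\right)^{2}\right)} = \frac{1}{-15 + 16 \cdot 410 \left(-2 + \left(3 - 160\right)^{2}\right)} = \frac{1}{-15 + 16 \cdot 410 \left(-2 + \left(-157\right)^{2}\right)} = \frac{1}{-15 + 16 \cdot 410 \left(-2 + 24649\right)} = \frac{1}{-15 + 16 \cdot 410 \cdot 24647} = \frac{1}{-15 + 161684320} = \frac{1}{161684305}$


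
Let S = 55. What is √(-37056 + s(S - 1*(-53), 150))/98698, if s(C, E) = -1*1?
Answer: I*√37057/98698 ≈ 0.0019504*I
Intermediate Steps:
s(C, E) = -1
√(-37056 + s(S - 1*(-53), 150))/98698 = √(-37056 - 1)/98698 = √(-37057)*(1/98698) = (I*√37057)*(1/98698) = I*√37057/98698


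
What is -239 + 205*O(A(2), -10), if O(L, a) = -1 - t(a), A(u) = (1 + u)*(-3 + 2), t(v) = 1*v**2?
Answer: -20944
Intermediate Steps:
t(v) = v**2
A(u) = -1 - u (A(u) = (1 + u)*(-1) = -1 - u)
O(L, a) = -1 - a**2
-239 + 205*O(A(2), -10) = -239 + 205*(-1 - 1*(-10)**2) = -239 + 205*(-1 - 1*100) = -239 + 205*(-1 - 100) = -239 + 205*(-101) = -239 - 20705 = -20944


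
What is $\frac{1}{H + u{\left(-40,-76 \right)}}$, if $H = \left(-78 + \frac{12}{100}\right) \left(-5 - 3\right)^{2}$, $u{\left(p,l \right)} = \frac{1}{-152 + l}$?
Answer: $- \frac{5700}{28410649} \approx -0.00020063$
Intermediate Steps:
$H = - \frac{124608}{25}$ ($H = \left(-78 + 12 \cdot \frac{1}{100}\right) \left(-8\right)^{2} = \left(-78 + \frac{3}{25}\right) 64 = \left(- \frac{1947}{25}\right) 64 = - \frac{124608}{25} \approx -4984.3$)
$\frac{1}{H + u{\left(-40,-76 \right)}} = \frac{1}{- \frac{124608}{25} + \frac{1}{-152 - 76}} = \frac{1}{- \frac{124608}{25} + \frac{1}{-228}} = \frac{1}{- \frac{124608}{25} - \frac{1}{228}} = \frac{1}{- \frac{28410649}{5700}} = - \frac{5700}{28410649}$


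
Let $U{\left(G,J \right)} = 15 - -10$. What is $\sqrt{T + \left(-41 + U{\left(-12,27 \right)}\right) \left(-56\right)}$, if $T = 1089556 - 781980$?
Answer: $2 \sqrt{77118} \approx 555.4$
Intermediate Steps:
$U{\left(G,J \right)} = 25$ ($U{\left(G,J \right)} = 15 + 10 = 25$)
$T = 307576$ ($T = 1089556 - 781980 = 307576$)
$\sqrt{T + \left(-41 + U{\left(-12,27 \right)}\right) \left(-56\right)} = \sqrt{307576 + \left(-41 + 25\right) \left(-56\right)} = \sqrt{307576 - -896} = \sqrt{307576 + 896} = \sqrt{308472} = 2 \sqrt{77118}$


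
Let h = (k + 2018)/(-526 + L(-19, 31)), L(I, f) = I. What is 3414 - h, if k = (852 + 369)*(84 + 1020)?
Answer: 3210632/545 ≈ 5891.1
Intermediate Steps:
k = 1347984 (k = 1221*1104 = 1347984)
h = -1350002/545 (h = (1347984 + 2018)/(-526 - 19) = 1350002/(-545) = 1350002*(-1/545) = -1350002/545 ≈ -2477.1)
3414 - h = 3414 - 1*(-1350002/545) = 3414 + 1350002/545 = 3210632/545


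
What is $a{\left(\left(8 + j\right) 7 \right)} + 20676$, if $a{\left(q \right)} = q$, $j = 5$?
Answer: $20767$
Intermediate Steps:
$a{\left(\left(8 + j\right) 7 \right)} + 20676 = \left(8 + 5\right) 7 + 20676 = 13 \cdot 7 + 20676 = 91 + 20676 = 20767$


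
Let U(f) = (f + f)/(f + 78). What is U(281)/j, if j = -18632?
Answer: -281/3344444 ≈ -8.4020e-5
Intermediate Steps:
U(f) = 2*f/(78 + f) (U(f) = (2*f)/(78 + f) = 2*f/(78 + f))
U(281)/j = (2*281/(78 + 281))/(-18632) = (2*281/359)*(-1/18632) = (2*281*(1/359))*(-1/18632) = (562/359)*(-1/18632) = -281/3344444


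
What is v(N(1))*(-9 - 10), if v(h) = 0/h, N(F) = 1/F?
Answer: 0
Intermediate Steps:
N(F) = 1/F
v(h) = 0
v(N(1))*(-9 - 10) = 0*(-9 - 10) = 0*(-19) = 0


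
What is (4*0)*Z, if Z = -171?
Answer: 0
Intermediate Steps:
(4*0)*Z = (4*0)*(-171) = 0*(-171) = 0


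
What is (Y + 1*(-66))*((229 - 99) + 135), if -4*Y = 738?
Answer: -132765/2 ≈ -66383.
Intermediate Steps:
Y = -369/2 (Y = -¼*738 = -369/2 ≈ -184.50)
(Y + 1*(-66))*((229 - 99) + 135) = (-369/2 + 1*(-66))*((229 - 99) + 135) = (-369/2 - 66)*(130 + 135) = -501/2*265 = -132765/2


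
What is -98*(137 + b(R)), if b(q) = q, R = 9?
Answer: -14308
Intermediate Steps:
-98*(137 + b(R)) = -98*(137 + 9) = -98*146 = -14308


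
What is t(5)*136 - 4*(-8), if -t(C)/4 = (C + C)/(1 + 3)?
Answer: -1328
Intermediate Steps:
t(C) = -2*C (t(C) = -4*(C + C)/(1 + 3) = -4*2*C/4 = -2*C)
t(5)*136 - 4*(-8) = -2*5*136 - 4*(-8) = -10*136 + 32 = -1360 + 32 = -1328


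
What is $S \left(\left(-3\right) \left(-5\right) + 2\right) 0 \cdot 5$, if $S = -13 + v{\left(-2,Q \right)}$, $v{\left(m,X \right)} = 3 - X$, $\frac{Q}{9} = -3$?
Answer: $0$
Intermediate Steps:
$Q = -27$ ($Q = 9 \left(-3\right) = -27$)
$S = 17$ ($S = -13 + \left(3 - -27\right) = -13 + \left(3 + 27\right) = -13 + 30 = 17$)
$S \left(\left(-3\right) \left(-5\right) + 2\right) 0 \cdot 5 = 17 \left(\left(-3\right) \left(-5\right) + 2\right) 0 \cdot 5 = 17 \left(15 + 2\right) 0 \cdot 5 = 17 \cdot 17 \cdot 0 \cdot 5 = 17 \cdot 0 \cdot 5 = 0 \cdot 5 = 0$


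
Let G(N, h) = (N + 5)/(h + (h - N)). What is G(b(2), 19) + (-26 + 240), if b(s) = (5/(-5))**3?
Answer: 8350/39 ≈ 214.10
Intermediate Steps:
b(s) = -1 (b(s) = (5*(-1/5))**3 = (-1)**3 = -1)
G(N, h) = (5 + N)/(-N + 2*h)
G(b(2), 19) + (-26 + 240) = (5 - 1)/(-1*(-1) + 2*19) + (-26 + 240) = 4/(1 + 38) + 214 = 4/39 + 214 = 8350/39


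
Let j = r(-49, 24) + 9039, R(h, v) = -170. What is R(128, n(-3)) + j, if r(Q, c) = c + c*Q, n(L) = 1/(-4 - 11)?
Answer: 7717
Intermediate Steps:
n(L) = -1/15 (n(L) = 1/(-15) = -1/15)
r(Q, c) = c + Q*c
j = 7887 (j = 24*(1 - 49) + 9039 = 24*(-48) + 9039 = -1152 + 9039 = 7887)
R(128, n(-3)) + j = -170 + 7887 = 7717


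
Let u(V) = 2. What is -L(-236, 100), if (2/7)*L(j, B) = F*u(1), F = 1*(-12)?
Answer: 84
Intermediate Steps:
F = -12
L(j, B) = -84 (L(j, B) = 7*(-12*2)/2 = (7/2)*(-24) = -84)
-L(-236, 100) = -1*(-84) = 84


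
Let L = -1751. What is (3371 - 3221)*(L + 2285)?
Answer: 80100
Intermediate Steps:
(3371 - 3221)*(L + 2285) = (3371 - 3221)*(-1751 + 2285) = 150*534 = 80100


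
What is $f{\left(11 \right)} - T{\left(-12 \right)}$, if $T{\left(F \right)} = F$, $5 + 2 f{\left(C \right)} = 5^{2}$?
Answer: $22$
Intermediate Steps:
$f{\left(C \right)} = 10$ ($f{\left(C \right)} = - \frac{5}{2} + \frac{5^{2}}{2} = - \frac{5}{2} + \frac{1}{2} \cdot 25 = - \frac{5}{2} + \frac{25}{2} = 10$)
$f{\left(11 \right)} - T{\left(-12 \right)} = 10 - -12 = 10 + 12 = 22$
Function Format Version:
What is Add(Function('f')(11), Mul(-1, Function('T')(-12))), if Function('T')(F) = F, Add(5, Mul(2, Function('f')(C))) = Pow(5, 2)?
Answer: 22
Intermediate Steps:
Function('f')(C) = 10 (Function('f')(C) = Add(Rational(-5, 2), Mul(Rational(1, 2), Pow(5, 2))) = Add(Rational(-5, 2), Mul(Rational(1, 2), 25)) = Add(Rational(-5, 2), Rational(25, 2)) = 10)
Add(Function('f')(11), Mul(-1, Function('T')(-12))) = Add(10, Mul(-1, -12)) = Add(10, 12) = 22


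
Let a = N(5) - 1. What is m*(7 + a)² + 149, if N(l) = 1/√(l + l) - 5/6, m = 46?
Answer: 124339/90 + 713*√10/15 ≈ 1531.9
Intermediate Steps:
N(l) = -⅚ + √2/(2*√l) (N(l) = 1/√(2*l) - 5*⅙ = 1/(√2*√l) - ⅚ = 1*(√2/(2*√l)) - ⅚ = √2/(2*√l) - ⅚ = -⅚ + √2/(2*√l))
a = -11/6 + √10/10 (a = (-⅚ + √2/(2*√5)) - 1 = (-⅚ + √2*(√5/5)/2) - 1 = (-⅚ + √10/10) - 1 = -11/6 + √10/10 ≈ -1.5171)
m*(7 + a)² + 149 = 46*(7 + (-11/6 + √10/10))² + 149 = 46*(31/6 + √10/10)² + 149 = 149 + 46*(31/6 + √10/10)²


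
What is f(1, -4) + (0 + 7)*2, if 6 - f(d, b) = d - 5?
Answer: 24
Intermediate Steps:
f(d, b) = 11 - d (f(d, b) = 6 - (d - 5) = 6 - (-5 + d) = 6 + (5 - d) = 11 - d)
f(1, -4) + (0 + 7)*2 = (11 - 1*1) + (0 + 7)*2 = (11 - 1) + 7*2 = 10 + 14 = 24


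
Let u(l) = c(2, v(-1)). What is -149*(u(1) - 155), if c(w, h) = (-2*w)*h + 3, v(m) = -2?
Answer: 21456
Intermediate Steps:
c(w, h) = 3 - 2*h*w (c(w, h) = -2*h*w + 3 = 3 - 2*h*w)
u(l) = 11 (u(l) = 3 - 2*(-2)*2 = 3 + 8 = 11)
-149*(u(1) - 155) = -149*(11 - 155) = -149*(-144) = 21456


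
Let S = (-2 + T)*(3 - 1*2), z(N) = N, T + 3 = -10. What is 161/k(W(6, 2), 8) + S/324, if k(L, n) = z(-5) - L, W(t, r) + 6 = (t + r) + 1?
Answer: -4357/216 ≈ -20.171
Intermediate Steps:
T = -13 (T = -3 - 10 = -13)
S = -15 (S = (-2 - 13)*(3 - 1*2) = -15*(3 - 2) = -15*1 = -15)
W(t, r) = -5 + r + t (W(t, r) = -6 + ((t + r) + 1) = -6 + ((r + t) + 1) = -6 + (1 + r + t) = -5 + r + t)
k(L, n) = -5 - L
161/k(W(6, 2), 8) + S/324 = 161/(-5 - (-5 + 2 + 6)) - 15/324 = 161/(-5 - 1*3) - 15*1/324 = 161/(-5 - 3) - 5/108 = 161/(-8) - 5/108 = 161*(-⅛) - 5/108 = -161/8 - 5/108 = -4357/216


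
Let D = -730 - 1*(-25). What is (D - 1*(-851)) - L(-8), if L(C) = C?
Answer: 154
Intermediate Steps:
D = -705 (D = -730 + 25 = -705)
(D - 1*(-851)) - L(-8) = (-705 - 1*(-851)) - 1*(-8) = (-705 + 851) + 8 = 146 + 8 = 154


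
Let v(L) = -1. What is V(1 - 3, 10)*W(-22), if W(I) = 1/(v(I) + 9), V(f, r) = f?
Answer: -1/4 ≈ -0.25000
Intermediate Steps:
W(I) = 1/8 (W(I) = 1/(-1 + 9) = 1/8)
V(1 - 3, 10)*W(-22) = (1 - 3)*(1/8) = -2*1/8 = -1/4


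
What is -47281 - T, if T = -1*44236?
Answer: -3045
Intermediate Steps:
T = -44236
-47281 - T = -47281 - 1*(-44236) = -47281 + 44236 = -3045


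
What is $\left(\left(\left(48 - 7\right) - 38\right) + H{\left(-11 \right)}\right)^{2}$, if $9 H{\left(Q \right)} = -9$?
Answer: $4$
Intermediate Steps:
$H{\left(Q \right)} = -1$ ($H{\left(Q \right)} = \frac{1}{9} \left(-9\right) = -1$)
$\left(\left(\left(48 - 7\right) - 38\right) + H{\left(-11 \right)}\right)^{2} = \left(\left(\left(48 - 7\right) - 38\right) - 1\right)^{2} = \left(\left(41 - 38\right) - 1\right)^{2} = \left(3 - 1\right)^{2} = 2^{2} = 4$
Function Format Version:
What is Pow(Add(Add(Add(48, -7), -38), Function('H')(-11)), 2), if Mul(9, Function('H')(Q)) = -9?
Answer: 4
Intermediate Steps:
Function('H')(Q) = -1 (Function('H')(Q) = Mul(Rational(1, 9), -9) = -1)
Pow(Add(Add(Add(48, -7), -38), Function('H')(-11)), 2) = Pow(Add(Add(Add(48, -7), -38), -1), 2) = Pow(Add(Add(41, -38), -1), 2) = Pow(Add(3, -1), 2) = Pow(2, 2) = 4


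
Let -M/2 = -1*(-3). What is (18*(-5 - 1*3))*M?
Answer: 864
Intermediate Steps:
M = -6 (M = -(-2)*(-3) = -2*3 = -6)
(18*(-5 - 1*3))*M = (18*(-5 - 1*3))*(-6) = (18*(-5 - 3))*(-6) = (18*(-8))*(-6) = -144*(-6) = 864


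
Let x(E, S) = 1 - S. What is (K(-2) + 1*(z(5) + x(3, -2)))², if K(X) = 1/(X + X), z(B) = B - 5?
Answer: 121/16 ≈ 7.5625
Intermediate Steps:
z(B) = -5 + B
K(X) = 1/(2*X)
(K(-2) + 1*(z(5) + x(3, -2)))² = ((½)/(-2) + 1*((-5 + 5) + (1 - 1*(-2))))² = ((½)*(-½) + 1*(0 + (1 + 2)))² = (-¼ + 1*(0 + 3))² = (-¼ + 1*3)² = (-¼ + 3)² = (11/4)² = 121/16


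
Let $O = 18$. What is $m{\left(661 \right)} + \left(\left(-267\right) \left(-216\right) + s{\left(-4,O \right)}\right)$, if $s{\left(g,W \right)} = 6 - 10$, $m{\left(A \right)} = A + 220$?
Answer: $58549$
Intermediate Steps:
$m{\left(A \right)} = 220 + A$
$s{\left(g,W \right)} = -4$ ($s{\left(g,W \right)} = 6 - 10 = -4$)
$m{\left(661 \right)} + \left(\left(-267\right) \left(-216\right) + s{\left(-4,O \right)}\right) = \left(220 + 661\right) - -57668 = 881 + \left(57672 - 4\right) = 881 + 57668 = 58549$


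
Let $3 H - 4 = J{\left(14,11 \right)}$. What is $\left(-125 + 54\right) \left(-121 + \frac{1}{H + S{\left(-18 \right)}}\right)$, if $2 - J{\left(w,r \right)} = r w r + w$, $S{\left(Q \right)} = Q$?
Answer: $\frac{15086009}{1756} \approx 8591.1$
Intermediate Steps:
$J{\left(w,r \right)} = 2 - w - w r^{2}$ ($J{\left(w,r \right)} = 2 - \left(r w r + w\right) = 2 - \left(w r^{2} + w\right) = 2 - \left(w + w r^{2}\right) = 2 - w - w r^{2}$)
$H = - \frac{1702}{3}$ ($H = \frac{4}{3} + \frac{2 - 14 - 14 \cdot 11^{2}}{3} = \frac{4}{3} + \frac{2 - 14 - 14 \cdot 121}{3} = \frac{4}{3} + \frac{2 - 14 - 1694}{3} = \frac{4}{3} + \frac{1}{3} \left(-1706\right) = \frac{4}{3} - \frac{1706}{3} = - \frac{1702}{3} \approx -567.33$)
$\left(-125 + 54\right) \left(-121 + \frac{1}{H + S{\left(-18 \right)}}\right) = \left(-125 + 54\right) \left(-121 + \frac{1}{- \frac{1702}{3} - 18}\right) = - 71 \left(-121 + \frac{1}{- \frac{1756}{3}}\right) = - 71 \left(-121 - \frac{3}{1756}\right) = \left(-71\right) \left(- \frac{212479}{1756}\right) = \frac{15086009}{1756}$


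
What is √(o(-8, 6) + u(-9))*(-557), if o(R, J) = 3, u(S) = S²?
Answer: -1114*√21 ≈ -5105.0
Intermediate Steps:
√(o(-8, 6) + u(-9))*(-557) = √(3 + (-9)²)*(-557) = √(3 + 81)*(-557) = √84*(-557) = (2*√21)*(-557) = -1114*√21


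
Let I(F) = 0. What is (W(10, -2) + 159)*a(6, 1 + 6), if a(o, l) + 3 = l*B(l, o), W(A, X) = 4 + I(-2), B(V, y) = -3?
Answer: -3912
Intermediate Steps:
W(A, X) = 4 (W(A, X) = 4 + 0 = 4)
a(o, l) = -3 - 3*l (a(o, l) = -3 + l*(-3) = -3 - 3*l)
(W(10, -2) + 159)*a(6, 1 + 6) = (4 + 159)*(-3 - 3*(1 + 6)) = 163*(-3 - 3*7) = 163*(-3 - 21) = 163*(-24) = -3912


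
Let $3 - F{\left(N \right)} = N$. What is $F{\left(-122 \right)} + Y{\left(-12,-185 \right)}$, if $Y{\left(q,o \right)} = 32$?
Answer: $157$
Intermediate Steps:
$F{\left(N \right)} = 3 - N$
$F{\left(-122 \right)} + Y{\left(-12,-185 \right)} = \left(3 - -122\right) + 32 = \left(3 + 122\right) + 32 = 125 + 32 = 157$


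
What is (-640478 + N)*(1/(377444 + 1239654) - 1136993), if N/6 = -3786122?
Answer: 21472623074132533365/808549 ≈ 2.6557e+13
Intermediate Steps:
N = -22716732 (N = 6*(-3786122) = -22716732)
(-640478 + N)*(1/(377444 + 1239654) - 1136993) = (-640478 - 22716732)*(1/(377444 + 1239654) - 1136993) = -23357210*(1/1617098 - 1136993) = -23357210*(-1838629106313/1617098) = 21472623074132533365/808549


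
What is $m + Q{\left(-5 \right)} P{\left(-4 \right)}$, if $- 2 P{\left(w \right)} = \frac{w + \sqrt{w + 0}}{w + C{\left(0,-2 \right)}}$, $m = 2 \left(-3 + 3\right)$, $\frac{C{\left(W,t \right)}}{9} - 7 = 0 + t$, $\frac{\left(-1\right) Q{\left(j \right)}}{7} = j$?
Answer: $\frac{70}{41} - \frac{35 i}{41} \approx 1.7073 - 0.85366 i$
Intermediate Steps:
$Q{\left(j \right)} = - 7 j$
$C{\left(W,t \right)} = 63 + 9 t$ ($C{\left(W,t \right)} = 63 + 9 \left(0 + t\right) = 63 + 9 t$)
$m = 0$ ($m = 2 \cdot 0 = 0$)
$P{\left(w \right)} = - \frac{w + \sqrt{w}}{2 \left(45 + w\right)}$ ($P{\left(w \right)} = - \frac{\left(w + \sqrt{w + 0}\right) \frac{1}{w + \left(63 + 9 \left(-2\right)\right)}}{2} = - \frac{\left(w + \sqrt{w}\right) \frac{1}{w + \left(63 - 18\right)}}{2} = - \frac{\left(w + \sqrt{w}\right) \frac{1}{w + 45}}{2} = - \frac{\left(w + \sqrt{w}\right) \frac{1}{45 + w}}{2} = - \frac{\frac{1}{45 + w} \left(w + \sqrt{w}\right)}{2} = - \frac{w + \sqrt{w}}{2 \left(45 + w\right)}$)
$m + Q{\left(-5 \right)} P{\left(-4 \right)} = 0 + \left(-7\right) \left(-5\right) \frac{\left(-1\right) \left(-4\right) - \sqrt{-4}}{2 \left(45 - 4\right)} = 0 + 35 \frac{4 - 2 i}{2 \cdot 41} = 0 + 35 \cdot \frac{1}{2} \cdot \frac{1}{41} \left(4 - 2 i\right) = 0 + 35 \left(\frac{2}{41} - \frac{i}{41}\right) = 0 + \left(\frac{70}{41} - \frac{35 i}{41}\right) = \frac{70}{41} - \frac{35 i}{41}$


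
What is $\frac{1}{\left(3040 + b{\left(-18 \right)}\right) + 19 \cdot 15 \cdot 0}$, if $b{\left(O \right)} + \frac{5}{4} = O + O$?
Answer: $\frac{4}{12011} \approx 0.00033303$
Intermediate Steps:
$b{\left(O \right)} = - \frac{5}{4} + 2 O$ ($b{\left(O \right)} = - \frac{5}{4} + \left(O + O\right) = - \frac{5}{4} + 2 O$)
$\frac{1}{\left(3040 + b{\left(-18 \right)}\right) + 19 \cdot 15 \cdot 0} = \frac{1}{\left(3040 + \left(- \frac{5}{4} + 2 \left(-18\right)\right)\right) + 19 \cdot 15 \cdot 0} = \frac{1}{\left(3040 - \frac{149}{4}\right) + 285 \cdot 0} = \frac{1}{\left(3040 - \frac{149}{4}\right) + 0} = \frac{1}{\frac{12011}{4} + 0} = \frac{1}{\frac{12011}{4}} = \frac{4}{12011}$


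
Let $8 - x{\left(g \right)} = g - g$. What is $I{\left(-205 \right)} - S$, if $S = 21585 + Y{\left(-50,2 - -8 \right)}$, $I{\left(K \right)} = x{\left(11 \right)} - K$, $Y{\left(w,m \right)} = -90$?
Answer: $-21282$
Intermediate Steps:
$x{\left(g \right)} = 8$ ($x{\left(g \right)} = 8 - \left(g - g\right) = 8 - 0 = 8 + 0 = 8$)
$I{\left(K \right)} = 8 - K$
$S = 21495$ ($S = 21585 - 90 = 21495$)
$I{\left(-205 \right)} - S = \left(8 - -205\right) - 21495 = \left(8 + 205\right) - 21495 = 213 - 21495 = -21282$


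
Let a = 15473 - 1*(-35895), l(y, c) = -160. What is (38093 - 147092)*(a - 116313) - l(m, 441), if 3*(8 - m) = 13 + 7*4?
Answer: 7078940215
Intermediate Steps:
m = -17/3 (m = 8 - (13 + 7*4)/3 = 8 - (13 + 28)/3 = 8 - ⅓*41 = 8 - 41/3 = -17/3 ≈ -5.6667)
a = 51368 (a = 15473 + 35895 = 51368)
(38093 - 147092)*(a - 116313) - l(m, 441) = (38093 - 147092)*(51368 - 116313) - 1*(-160) = -108999*(-64945) + 160 = 7078940055 + 160 = 7078940215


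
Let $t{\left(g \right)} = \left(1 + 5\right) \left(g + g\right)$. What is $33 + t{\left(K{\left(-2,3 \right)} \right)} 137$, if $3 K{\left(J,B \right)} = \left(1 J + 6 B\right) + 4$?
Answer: $10993$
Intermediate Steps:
$K{\left(J,B \right)} = \frac{4}{3} + 2 B + \frac{J}{3}$ ($K{\left(J,B \right)} = \frac{\left(1 J + 6 B\right) + 4}{3} = \frac{\left(J + 6 B\right) + 4}{3} = \frac{4 + J + 6 B}{3} = \frac{4}{3} + 2 B + \frac{J}{3}$)
$t{\left(g \right)} = 12 g$ ($t{\left(g \right)} = 6 \cdot 2 g = 12 g$)
$33 + t{\left(K{\left(-2,3 \right)} \right)} 137 = 33 + 12 \left(\frac{4}{3} + 2 \cdot 3 + \frac{1}{3} \left(-2\right)\right) 137 = 33 + 12 \left(\frac{4}{3} + 6 - \frac{2}{3}\right) 137 = 33 + 12 \cdot \frac{20}{3} \cdot 137 = 33 + 80 \cdot 137 = 33 + 10960 = 10993$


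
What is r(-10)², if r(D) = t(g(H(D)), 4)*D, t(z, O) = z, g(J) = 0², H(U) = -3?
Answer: 0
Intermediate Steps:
g(J) = 0
r(D) = 0 (r(D) = 0*D = 0)
r(-10)² = 0² = 0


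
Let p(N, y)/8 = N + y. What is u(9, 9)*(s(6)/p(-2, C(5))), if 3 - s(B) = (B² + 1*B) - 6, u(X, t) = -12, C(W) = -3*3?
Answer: -9/2 ≈ -4.5000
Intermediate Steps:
C(W) = -9
s(B) = 9 - B - B² (s(B) = 3 - ((B² + 1*B) - 6) = 3 - ((B² + B) - 6) = 3 - ((B + B²) - 6) = 3 - (-6 + B + B²) = 3 + (6 - B - B²) = 9 - B - B²)
p(N, y) = 8*N + 8*y (p(N, y) = 8*(N + y) = 8*N + 8*y)
u(9, 9)*(s(6)/p(-2, C(5))) = -12*(9 - 1*6 - 1*6²)/(8*(-2) + 8*(-9)) = -12*(9 - 6 - 1*36)/(-16 - 72) = -12*(9 - 6 - 36)/(-88) = -(-396)*(-1)/88 = -12*3/8 = -9/2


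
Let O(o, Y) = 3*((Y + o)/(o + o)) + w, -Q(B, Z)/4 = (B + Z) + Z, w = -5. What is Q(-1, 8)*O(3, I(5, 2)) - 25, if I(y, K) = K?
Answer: 125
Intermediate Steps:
Q(B, Z) = -8*Z - 4*B (Q(B, Z) = -4*((B + Z) + Z) = -4*(B + 2*Z) = -8*Z - 4*B)
O(o, Y) = -5 + 3*(Y + o)/(2*o) (O(o, Y) = 3*((Y + o)/(o + o)) - 5 = 3*((Y + o)/((2*o))) - 5 = 3*((Y + o)*(1/(2*o))) - 5 = 3*((Y + o)/(2*o)) - 5 = 3*(Y + o)/(2*o) - 5 = -5 + 3*(Y + o)/(2*o))
Q(-1, 8)*O(3, I(5, 2)) - 25 = (-8*8 - 4*(-1))*((½)*(-7*3 + 3*2)/3) - 25 = (-64 + 4)*((½)*(⅓)*(-21 + 6)) - 25 = -30*(-15)/3 - 25 = -60*(-5/2) - 25 = 150 - 25 = 125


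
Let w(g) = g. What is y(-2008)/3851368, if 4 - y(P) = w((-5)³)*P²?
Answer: 126002001/962842 ≈ 130.86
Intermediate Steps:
y(P) = 4 + 125*P² (y(P) = 4 - (-5)³*P² = 4 - (-125)*P² = 4 + 125*P²)
y(-2008)/3851368 = (4 + 125*(-2008)²)/3851368 = (4 + 125*4032064)*(1/3851368) = (4 + 504008000)*(1/3851368) = 504008004*(1/3851368) = 126002001/962842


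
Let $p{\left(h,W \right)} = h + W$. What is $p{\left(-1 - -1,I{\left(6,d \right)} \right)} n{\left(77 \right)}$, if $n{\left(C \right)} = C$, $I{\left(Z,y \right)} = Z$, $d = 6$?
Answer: $462$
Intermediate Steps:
$p{\left(h,W \right)} = W + h$
$p{\left(-1 - -1,I{\left(6,d \right)} \right)} n{\left(77 \right)} = \left(6 - 0\right) 77 = \left(6 + \left(-1 + 1\right)\right) 77 = \left(6 + 0\right) 77 = 6 \cdot 77 = 462$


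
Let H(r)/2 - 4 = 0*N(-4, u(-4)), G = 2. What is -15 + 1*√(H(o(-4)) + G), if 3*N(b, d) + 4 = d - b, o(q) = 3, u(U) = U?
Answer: -15 + √10 ≈ -11.838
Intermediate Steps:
N(b, d) = -4/3 - b/3 + d/3 (N(b, d) = -4/3 + (d - b)/3 = -4/3 + (-b/3 + d/3) = -4/3 - b/3 + d/3)
H(r) = 8 (H(r) = 8 + 2*(0*(-4/3 - ⅓*(-4) + (⅓)*(-4))) = 8 + 2*(0*(-4/3 + 4/3 - 4/3)) = 8 + 2*(0*(-4/3)) = 8 + 2*0 = 8 + 0 = 8)
-15 + 1*√(H(o(-4)) + G) = -15 + 1*√(8 + 2) = -15 + 1*√10 = -15 + √10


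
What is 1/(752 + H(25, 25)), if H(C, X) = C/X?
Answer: 1/753 ≈ 0.0013280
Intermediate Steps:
1/(752 + H(25, 25)) = 1/(752 + 25/25) = 1/(752 + 25*(1/25)) = 1/(752 + 1) = 1/753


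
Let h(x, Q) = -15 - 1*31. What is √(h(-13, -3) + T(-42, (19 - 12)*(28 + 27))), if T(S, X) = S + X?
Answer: 3*√33 ≈ 17.234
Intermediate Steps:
h(x, Q) = -46 (h(x, Q) = -15 - 31 = -46)
√(h(-13, -3) + T(-42, (19 - 12)*(28 + 27))) = √(-46 + (-42 + (19 - 12)*(28 + 27))) = √(-46 + (-42 + 7*55)) = √(-46 + (-42 + 385)) = √(-46 + 343) = √297 = 3*√33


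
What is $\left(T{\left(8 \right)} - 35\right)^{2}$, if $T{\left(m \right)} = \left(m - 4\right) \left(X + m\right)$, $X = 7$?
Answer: $625$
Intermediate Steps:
$T{\left(m \right)} = \left(-4 + m\right) \left(7 + m\right)$ ($T{\left(m \right)} = \left(m - 4\right) \left(7 + m\right) = \left(-4 + m\right) \left(7 + m\right)$)
$\left(T{\left(8 \right)} - 35\right)^{2} = \left(\left(-28 + 8^{2} + 3 \cdot 8\right) - 35\right)^{2} = \left(\left(-28 + 64 + 24\right) - 35\right)^{2} = \left(60 - 35\right)^{2} = 25^{2} = 625$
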